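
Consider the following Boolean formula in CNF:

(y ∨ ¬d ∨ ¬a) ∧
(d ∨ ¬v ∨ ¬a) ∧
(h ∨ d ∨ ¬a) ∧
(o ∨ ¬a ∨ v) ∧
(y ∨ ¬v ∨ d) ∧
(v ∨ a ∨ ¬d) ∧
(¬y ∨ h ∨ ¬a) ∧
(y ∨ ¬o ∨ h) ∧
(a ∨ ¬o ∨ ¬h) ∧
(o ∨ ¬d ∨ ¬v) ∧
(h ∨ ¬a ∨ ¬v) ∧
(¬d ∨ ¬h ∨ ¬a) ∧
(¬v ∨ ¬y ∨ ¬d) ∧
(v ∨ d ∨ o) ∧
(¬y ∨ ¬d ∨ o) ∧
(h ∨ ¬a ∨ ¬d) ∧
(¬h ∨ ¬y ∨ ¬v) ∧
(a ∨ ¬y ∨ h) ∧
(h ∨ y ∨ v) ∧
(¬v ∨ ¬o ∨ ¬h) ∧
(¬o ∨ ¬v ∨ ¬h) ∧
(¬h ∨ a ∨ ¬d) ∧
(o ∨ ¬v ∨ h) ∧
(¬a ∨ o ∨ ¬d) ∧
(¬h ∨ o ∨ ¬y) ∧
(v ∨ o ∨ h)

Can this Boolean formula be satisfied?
Yes

Yes, the formula is satisfiable.

One satisfying assignment is: v=False, d=False, a=True, o=True, h=True, y=False

Verification: With this assignment, all 26 clauses evaluate to true.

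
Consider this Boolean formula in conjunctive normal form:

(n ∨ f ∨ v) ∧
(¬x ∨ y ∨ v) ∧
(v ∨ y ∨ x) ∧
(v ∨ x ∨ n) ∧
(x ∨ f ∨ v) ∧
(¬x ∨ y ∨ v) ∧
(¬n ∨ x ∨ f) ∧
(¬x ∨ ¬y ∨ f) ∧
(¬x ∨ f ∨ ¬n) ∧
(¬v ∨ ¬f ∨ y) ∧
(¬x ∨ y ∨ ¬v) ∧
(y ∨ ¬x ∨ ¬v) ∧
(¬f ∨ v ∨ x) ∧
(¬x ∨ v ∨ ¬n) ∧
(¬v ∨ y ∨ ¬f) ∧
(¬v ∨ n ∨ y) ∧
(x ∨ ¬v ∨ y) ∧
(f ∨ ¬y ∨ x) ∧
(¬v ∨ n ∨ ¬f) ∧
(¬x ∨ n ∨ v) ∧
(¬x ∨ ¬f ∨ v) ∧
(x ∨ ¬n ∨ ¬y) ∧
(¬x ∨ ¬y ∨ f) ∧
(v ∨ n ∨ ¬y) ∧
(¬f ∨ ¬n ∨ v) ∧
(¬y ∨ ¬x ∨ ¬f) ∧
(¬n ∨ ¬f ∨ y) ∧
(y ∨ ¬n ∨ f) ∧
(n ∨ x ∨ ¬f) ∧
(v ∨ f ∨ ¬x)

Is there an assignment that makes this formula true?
No

No, the formula is not satisfiable.

No assignment of truth values to the variables can make all 30 clauses true simultaneously.

The formula is UNSAT (unsatisfiable).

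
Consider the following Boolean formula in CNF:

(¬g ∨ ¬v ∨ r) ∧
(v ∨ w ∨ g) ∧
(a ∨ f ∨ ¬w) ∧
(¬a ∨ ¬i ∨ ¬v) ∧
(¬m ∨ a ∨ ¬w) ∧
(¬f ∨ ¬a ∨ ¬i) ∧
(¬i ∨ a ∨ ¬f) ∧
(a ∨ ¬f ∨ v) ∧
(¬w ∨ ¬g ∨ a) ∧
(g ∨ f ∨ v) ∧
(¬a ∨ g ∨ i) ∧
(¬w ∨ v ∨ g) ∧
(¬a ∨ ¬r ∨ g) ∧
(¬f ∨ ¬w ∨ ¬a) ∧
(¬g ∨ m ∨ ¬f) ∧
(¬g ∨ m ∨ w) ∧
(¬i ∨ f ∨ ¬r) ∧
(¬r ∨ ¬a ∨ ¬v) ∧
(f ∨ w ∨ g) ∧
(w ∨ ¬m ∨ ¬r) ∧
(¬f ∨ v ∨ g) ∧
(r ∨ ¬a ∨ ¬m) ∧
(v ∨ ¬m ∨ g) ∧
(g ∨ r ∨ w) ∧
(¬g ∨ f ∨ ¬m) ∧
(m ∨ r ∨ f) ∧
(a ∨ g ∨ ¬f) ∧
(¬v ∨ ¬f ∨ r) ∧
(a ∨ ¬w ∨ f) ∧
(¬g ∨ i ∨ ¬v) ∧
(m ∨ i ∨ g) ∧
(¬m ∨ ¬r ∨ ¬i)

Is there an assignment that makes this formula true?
Yes

Yes, the formula is satisfiable.

One satisfying assignment is: i=False, w=True, r=True, f=False, v=False, g=True, a=True, m=False

Verification: With this assignment, all 32 clauses evaluate to true.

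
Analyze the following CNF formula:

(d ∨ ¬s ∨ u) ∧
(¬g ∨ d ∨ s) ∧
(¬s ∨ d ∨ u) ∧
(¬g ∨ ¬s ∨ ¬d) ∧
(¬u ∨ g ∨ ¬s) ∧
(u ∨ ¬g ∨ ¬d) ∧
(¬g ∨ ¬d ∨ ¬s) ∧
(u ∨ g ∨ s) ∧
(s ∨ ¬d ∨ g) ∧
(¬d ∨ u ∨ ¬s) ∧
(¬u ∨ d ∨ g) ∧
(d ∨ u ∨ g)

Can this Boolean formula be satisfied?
Yes

Yes, the formula is satisfiable.

One satisfying assignment is: u=True, g=True, s=True, d=False

Verification: With this assignment, all 12 clauses evaluate to true.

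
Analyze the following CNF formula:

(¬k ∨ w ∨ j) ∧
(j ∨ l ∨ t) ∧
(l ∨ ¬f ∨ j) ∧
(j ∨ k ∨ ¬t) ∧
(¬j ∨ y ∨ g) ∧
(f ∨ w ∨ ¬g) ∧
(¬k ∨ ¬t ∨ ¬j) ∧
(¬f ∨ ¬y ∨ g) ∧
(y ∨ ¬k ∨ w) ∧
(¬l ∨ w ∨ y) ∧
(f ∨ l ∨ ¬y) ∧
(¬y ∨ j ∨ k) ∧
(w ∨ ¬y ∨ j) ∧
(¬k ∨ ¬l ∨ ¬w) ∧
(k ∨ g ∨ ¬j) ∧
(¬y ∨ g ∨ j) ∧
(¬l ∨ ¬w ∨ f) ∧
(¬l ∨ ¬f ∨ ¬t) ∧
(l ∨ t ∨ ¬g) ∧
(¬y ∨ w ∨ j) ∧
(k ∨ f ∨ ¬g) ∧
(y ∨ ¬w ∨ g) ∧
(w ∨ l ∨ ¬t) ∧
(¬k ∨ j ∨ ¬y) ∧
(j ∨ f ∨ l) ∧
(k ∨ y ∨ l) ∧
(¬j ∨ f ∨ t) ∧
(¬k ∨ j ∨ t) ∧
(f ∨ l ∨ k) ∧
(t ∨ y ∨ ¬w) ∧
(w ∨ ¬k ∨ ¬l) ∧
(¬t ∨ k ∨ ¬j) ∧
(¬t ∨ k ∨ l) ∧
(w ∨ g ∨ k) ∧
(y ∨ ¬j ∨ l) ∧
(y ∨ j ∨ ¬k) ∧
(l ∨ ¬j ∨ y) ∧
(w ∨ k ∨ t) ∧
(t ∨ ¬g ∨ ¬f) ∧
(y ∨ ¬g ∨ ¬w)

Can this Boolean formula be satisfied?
No

No, the formula is not satisfiable.

No assignment of truth values to the variables can make all 40 clauses true simultaneously.

The formula is UNSAT (unsatisfiable).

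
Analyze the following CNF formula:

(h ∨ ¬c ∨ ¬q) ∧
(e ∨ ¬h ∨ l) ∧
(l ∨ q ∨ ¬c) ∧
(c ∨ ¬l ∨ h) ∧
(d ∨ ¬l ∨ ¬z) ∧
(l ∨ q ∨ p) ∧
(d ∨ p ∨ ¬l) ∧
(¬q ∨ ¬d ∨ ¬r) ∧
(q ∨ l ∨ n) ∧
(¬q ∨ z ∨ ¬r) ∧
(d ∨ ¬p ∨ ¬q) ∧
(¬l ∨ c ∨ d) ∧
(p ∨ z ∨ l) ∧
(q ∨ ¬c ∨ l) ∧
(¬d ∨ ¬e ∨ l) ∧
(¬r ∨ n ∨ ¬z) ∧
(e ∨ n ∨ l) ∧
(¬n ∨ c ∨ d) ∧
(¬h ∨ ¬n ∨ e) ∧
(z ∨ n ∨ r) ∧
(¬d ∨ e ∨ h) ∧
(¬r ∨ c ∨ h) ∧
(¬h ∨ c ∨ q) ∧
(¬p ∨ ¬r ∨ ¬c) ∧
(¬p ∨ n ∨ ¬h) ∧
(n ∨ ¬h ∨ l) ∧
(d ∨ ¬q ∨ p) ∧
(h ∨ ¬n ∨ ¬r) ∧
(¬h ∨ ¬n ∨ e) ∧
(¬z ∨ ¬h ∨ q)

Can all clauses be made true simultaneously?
Yes

Yes, the formula is satisfiable.

One satisfying assignment is: d=True, h=True, r=False, p=False, e=True, q=True, c=False, z=True, n=False, l=True

Verification: With this assignment, all 30 clauses evaluate to true.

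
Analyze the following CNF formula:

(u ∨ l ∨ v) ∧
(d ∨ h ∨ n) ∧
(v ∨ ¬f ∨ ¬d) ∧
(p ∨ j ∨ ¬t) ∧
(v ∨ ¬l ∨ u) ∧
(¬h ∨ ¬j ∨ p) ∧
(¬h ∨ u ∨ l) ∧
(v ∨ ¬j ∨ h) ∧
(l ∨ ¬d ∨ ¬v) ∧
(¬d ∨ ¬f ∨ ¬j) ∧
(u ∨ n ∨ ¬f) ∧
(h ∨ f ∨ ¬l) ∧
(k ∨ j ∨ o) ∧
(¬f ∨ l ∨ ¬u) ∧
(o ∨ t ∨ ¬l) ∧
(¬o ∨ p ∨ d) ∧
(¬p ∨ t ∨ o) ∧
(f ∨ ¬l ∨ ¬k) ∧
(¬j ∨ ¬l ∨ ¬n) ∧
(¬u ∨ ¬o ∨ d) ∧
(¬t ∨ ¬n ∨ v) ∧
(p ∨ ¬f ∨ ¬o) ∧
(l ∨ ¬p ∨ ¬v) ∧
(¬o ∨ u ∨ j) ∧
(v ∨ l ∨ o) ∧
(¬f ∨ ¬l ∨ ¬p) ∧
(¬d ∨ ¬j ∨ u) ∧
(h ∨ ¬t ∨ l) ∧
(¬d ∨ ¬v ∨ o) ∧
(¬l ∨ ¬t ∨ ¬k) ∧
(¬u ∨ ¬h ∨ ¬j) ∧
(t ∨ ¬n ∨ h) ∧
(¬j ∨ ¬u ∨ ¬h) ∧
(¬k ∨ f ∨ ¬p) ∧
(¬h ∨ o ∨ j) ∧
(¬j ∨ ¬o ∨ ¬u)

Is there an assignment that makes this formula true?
Yes

Yes, the formula is satisfiable.

One satisfying assignment is: k=False, l=False, u=True, f=False, j=False, v=False, p=False, t=False, d=True, o=True, h=False, n=False

Verification: With this assignment, all 36 clauses evaluate to true.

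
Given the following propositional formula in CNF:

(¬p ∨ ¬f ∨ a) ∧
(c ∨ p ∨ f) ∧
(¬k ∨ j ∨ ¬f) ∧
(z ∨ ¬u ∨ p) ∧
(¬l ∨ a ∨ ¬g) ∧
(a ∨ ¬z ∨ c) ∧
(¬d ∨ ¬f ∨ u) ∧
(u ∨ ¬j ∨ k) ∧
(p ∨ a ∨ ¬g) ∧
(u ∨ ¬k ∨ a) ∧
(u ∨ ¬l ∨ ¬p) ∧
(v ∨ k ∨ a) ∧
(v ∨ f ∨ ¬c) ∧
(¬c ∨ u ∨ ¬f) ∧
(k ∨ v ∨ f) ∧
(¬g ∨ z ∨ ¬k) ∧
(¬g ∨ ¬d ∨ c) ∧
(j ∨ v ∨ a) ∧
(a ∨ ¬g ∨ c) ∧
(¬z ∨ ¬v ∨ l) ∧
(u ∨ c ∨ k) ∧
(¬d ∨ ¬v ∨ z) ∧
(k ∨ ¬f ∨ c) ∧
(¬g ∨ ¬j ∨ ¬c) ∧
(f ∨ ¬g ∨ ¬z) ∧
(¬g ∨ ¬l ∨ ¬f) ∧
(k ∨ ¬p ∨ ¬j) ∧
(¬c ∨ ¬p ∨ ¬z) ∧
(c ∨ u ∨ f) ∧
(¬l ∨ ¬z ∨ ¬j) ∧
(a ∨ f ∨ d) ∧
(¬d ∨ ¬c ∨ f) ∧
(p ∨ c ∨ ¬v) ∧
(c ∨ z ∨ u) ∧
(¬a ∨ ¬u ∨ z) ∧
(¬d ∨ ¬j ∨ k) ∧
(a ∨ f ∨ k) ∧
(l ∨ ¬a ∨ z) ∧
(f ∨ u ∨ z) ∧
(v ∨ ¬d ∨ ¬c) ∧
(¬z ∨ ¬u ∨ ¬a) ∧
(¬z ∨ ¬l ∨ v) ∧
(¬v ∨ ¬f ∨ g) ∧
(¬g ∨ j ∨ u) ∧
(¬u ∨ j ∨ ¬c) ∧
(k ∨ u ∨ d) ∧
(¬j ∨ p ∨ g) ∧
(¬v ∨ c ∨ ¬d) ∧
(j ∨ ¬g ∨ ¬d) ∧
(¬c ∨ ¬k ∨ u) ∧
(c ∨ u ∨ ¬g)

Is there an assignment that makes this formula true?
Yes

Yes, the formula is satisfiable.

One satisfying assignment is: c=False, g=False, d=False, l=False, a=True, z=True, f=True, k=True, j=True, v=False, u=False, p=True

Verification: With this assignment, all 51 clauses evaluate to true.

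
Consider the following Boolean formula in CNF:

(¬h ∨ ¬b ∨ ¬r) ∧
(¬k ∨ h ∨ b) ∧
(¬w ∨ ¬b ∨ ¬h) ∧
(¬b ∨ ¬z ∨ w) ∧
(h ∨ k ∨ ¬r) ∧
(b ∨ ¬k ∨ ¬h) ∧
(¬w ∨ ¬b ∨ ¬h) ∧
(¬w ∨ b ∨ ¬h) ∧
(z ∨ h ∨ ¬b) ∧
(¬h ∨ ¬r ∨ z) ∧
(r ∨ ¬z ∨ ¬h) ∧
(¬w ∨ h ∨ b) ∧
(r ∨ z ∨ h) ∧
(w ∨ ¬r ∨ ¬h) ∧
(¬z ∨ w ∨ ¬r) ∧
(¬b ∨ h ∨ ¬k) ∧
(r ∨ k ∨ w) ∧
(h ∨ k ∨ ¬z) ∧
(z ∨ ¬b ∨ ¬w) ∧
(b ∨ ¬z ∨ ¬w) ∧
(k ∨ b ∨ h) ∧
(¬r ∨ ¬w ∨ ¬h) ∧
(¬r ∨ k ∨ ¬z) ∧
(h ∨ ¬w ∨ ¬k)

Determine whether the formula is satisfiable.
Yes

Yes, the formula is satisfiable.

One satisfying assignment is: b=True, r=False, k=True, w=False, z=False, h=True

Verification: With this assignment, all 24 clauses evaluate to true.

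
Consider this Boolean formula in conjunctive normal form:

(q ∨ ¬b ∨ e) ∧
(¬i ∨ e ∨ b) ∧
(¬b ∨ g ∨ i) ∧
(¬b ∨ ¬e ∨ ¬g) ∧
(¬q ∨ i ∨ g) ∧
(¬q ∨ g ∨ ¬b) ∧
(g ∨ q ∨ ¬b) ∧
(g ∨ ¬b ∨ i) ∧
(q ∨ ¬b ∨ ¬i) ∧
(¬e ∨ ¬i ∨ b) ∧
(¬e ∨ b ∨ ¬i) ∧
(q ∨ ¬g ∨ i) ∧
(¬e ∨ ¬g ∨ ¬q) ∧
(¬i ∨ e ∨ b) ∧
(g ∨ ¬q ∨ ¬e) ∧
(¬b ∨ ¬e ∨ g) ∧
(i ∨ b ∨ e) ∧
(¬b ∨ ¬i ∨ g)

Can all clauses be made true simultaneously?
Yes

Yes, the formula is satisfiable.

One satisfying assignment is: e=True, i=False, g=False, b=False, q=False

Verification: With this assignment, all 18 clauses evaluate to true.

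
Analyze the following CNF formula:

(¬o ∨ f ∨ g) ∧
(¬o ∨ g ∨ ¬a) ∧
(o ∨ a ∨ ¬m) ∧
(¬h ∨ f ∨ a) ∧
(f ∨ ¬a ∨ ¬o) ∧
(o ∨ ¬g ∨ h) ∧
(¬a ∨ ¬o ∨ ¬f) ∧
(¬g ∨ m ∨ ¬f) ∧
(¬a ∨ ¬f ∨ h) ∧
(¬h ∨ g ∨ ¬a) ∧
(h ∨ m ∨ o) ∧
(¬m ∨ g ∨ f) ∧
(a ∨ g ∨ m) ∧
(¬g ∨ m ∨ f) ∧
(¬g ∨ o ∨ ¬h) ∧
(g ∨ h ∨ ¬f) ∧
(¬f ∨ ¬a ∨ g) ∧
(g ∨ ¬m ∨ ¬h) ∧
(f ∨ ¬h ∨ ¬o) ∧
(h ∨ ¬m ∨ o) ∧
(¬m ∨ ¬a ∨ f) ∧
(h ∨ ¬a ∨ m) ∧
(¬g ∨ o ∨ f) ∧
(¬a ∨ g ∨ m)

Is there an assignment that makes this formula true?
Yes

Yes, the formula is satisfiable.

One satisfying assignment is: f=False, a=False, m=True, h=False, o=True, g=True

Verification: With this assignment, all 24 clauses evaluate to true.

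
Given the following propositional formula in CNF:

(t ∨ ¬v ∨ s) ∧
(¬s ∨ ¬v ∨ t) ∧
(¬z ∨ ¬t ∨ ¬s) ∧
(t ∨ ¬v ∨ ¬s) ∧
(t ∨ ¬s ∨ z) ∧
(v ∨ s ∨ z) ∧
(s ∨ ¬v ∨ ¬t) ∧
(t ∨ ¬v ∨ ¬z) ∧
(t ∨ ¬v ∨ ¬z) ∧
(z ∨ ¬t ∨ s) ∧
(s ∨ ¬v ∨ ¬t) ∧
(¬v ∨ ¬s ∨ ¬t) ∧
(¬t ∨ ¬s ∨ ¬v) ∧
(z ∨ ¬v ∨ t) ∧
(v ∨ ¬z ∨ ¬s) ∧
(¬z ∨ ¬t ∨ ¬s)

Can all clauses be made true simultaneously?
Yes

Yes, the formula is satisfiable.

One satisfying assignment is: t=True, s=True, v=False, z=False

Verification: With this assignment, all 16 clauses evaluate to true.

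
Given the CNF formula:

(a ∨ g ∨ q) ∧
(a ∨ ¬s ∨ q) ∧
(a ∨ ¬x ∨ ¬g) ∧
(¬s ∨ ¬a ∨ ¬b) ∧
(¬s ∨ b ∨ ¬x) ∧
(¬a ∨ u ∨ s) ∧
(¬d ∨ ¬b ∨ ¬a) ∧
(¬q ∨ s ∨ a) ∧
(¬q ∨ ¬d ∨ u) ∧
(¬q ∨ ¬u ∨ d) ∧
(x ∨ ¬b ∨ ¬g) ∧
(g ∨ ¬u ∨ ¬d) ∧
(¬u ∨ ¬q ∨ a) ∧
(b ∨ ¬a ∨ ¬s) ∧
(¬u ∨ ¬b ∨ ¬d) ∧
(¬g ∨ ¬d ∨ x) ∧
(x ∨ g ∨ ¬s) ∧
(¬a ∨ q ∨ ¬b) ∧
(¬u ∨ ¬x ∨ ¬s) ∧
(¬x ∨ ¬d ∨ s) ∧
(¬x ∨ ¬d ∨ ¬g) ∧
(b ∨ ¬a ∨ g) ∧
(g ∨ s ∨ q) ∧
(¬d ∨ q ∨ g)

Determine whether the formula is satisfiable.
Yes

Yes, the formula is satisfiable.

One satisfying assignment is: g=True, a=False, u=False, b=False, q=False, x=False, s=False, d=False

Verification: With this assignment, all 24 clauses evaluate to true.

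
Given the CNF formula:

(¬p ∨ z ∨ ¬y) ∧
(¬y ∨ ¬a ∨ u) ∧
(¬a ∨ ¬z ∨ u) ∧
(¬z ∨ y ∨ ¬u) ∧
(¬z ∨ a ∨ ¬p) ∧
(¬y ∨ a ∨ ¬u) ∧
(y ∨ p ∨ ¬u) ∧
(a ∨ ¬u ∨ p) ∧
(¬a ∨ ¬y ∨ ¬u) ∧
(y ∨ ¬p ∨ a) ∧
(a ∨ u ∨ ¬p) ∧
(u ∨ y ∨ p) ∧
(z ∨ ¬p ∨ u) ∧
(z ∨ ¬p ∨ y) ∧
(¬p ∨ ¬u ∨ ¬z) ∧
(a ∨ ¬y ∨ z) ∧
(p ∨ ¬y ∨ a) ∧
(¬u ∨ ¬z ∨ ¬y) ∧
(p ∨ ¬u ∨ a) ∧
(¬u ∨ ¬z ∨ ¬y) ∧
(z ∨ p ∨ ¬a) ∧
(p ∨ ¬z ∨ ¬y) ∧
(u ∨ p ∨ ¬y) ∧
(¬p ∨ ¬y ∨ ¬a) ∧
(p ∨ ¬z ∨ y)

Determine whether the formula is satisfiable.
No

No, the formula is not satisfiable.

No assignment of truth values to the variables can make all 25 clauses true simultaneously.

The formula is UNSAT (unsatisfiable).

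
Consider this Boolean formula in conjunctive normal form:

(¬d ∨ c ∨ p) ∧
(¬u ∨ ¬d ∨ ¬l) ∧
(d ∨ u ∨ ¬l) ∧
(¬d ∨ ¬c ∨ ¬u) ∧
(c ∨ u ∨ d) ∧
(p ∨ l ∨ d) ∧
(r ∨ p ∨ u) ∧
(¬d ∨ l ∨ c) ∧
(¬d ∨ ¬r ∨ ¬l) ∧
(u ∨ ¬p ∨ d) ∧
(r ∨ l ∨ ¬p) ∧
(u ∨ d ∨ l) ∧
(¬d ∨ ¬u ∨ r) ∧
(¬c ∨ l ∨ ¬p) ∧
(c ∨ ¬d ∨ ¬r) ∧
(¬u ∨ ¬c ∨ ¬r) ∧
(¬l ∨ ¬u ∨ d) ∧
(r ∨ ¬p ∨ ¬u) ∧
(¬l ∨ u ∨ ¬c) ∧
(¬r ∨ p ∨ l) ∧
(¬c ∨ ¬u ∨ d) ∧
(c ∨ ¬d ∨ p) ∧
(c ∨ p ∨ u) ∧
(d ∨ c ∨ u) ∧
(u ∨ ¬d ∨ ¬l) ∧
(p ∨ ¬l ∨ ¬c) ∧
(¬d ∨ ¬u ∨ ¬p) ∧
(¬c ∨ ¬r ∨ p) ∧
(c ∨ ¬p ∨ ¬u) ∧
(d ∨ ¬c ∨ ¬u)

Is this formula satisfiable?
No

No, the formula is not satisfiable.

No assignment of truth values to the variables can make all 30 clauses true simultaneously.

The formula is UNSAT (unsatisfiable).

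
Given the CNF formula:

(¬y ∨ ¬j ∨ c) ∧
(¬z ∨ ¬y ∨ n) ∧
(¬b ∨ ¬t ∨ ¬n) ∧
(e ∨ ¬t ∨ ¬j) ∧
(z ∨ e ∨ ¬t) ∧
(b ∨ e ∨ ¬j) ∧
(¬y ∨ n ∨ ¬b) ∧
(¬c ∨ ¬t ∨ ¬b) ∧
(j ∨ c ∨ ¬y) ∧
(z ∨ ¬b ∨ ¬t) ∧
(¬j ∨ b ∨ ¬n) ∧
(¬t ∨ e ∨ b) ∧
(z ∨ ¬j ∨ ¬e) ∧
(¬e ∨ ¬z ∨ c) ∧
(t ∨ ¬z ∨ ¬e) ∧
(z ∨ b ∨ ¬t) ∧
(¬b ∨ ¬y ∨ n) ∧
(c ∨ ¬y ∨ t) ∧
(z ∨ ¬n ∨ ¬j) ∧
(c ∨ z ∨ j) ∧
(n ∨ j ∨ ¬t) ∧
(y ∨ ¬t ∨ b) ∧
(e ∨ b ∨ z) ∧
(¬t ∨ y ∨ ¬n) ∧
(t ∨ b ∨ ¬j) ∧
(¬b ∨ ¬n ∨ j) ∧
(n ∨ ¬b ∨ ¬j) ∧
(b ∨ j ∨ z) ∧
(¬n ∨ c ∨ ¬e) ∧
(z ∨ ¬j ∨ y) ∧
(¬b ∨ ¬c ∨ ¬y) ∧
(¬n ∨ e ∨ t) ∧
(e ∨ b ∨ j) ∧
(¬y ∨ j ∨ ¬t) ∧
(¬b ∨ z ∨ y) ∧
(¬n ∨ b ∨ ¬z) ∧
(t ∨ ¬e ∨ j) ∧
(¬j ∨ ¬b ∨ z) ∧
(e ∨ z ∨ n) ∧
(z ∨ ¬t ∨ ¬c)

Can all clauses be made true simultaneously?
Yes

Yes, the formula is satisfiable.

One satisfying assignment is: z=True, e=False, t=False, j=False, y=False, b=True, n=False, c=False

Verification: With this assignment, all 40 clauses evaluate to true.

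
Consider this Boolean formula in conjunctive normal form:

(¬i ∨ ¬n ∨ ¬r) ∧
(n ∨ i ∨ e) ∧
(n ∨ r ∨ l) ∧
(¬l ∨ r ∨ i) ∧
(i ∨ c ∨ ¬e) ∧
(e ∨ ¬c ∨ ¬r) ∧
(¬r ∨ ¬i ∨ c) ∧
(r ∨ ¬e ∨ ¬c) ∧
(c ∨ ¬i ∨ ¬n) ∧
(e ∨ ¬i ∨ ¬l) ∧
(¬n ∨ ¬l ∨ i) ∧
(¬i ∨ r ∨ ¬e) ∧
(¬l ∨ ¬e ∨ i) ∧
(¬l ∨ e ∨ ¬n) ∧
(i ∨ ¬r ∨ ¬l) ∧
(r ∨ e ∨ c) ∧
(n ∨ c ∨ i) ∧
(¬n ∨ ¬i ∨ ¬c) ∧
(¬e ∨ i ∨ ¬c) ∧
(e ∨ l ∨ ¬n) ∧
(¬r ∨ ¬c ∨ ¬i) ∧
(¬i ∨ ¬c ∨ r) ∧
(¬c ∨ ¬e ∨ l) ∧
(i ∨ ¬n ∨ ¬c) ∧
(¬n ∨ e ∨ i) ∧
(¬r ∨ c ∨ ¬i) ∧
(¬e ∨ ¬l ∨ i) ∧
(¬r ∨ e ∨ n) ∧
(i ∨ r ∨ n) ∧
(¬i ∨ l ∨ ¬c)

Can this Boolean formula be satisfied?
No

No, the formula is not satisfiable.

No assignment of truth values to the variables can make all 30 clauses true simultaneously.

The formula is UNSAT (unsatisfiable).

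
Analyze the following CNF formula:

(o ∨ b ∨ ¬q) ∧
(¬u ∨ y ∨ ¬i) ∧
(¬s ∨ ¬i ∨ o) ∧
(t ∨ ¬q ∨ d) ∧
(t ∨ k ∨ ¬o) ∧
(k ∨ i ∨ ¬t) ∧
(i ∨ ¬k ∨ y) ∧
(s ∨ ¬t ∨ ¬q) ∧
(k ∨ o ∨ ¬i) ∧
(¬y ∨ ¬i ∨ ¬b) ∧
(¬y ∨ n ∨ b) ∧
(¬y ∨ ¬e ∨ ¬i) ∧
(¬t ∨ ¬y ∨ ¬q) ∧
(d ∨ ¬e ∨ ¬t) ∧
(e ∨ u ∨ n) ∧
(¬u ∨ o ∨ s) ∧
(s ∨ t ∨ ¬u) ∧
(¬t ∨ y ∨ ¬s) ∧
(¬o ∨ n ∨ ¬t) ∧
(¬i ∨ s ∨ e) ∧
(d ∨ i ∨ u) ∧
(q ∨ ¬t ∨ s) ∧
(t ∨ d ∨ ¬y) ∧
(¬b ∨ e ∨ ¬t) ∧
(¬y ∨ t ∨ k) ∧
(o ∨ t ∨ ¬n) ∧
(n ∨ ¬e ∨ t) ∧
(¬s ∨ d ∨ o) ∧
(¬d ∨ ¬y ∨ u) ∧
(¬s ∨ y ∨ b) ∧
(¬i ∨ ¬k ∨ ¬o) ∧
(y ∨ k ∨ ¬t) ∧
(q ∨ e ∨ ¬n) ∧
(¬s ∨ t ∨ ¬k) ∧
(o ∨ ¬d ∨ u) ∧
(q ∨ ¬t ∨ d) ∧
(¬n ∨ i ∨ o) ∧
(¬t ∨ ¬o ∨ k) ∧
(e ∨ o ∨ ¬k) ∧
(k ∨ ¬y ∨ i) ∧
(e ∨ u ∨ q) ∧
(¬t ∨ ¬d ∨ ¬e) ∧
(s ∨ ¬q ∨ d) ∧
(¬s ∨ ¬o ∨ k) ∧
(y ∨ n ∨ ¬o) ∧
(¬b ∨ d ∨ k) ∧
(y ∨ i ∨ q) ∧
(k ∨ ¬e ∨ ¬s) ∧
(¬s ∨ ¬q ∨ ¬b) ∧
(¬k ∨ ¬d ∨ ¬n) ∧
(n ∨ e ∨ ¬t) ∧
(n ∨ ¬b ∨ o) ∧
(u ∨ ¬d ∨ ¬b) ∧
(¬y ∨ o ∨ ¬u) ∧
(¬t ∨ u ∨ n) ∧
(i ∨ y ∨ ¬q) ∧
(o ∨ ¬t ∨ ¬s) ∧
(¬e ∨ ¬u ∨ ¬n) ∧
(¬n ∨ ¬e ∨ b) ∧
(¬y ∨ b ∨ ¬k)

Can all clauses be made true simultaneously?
No

No, the formula is not satisfiable.

No assignment of truth values to the variables can make all 60 clauses true simultaneously.

The formula is UNSAT (unsatisfiable).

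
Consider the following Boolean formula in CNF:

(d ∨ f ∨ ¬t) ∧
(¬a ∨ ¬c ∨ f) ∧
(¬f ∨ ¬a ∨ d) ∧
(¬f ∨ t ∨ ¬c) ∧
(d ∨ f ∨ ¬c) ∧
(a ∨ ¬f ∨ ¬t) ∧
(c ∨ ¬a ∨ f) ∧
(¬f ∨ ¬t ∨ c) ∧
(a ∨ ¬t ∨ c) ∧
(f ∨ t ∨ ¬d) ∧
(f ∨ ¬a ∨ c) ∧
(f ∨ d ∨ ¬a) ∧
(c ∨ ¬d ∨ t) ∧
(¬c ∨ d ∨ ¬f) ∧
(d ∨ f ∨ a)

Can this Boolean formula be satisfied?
Yes

Yes, the formula is satisfiable.

One satisfying assignment is: t=False, f=True, c=False, a=False, d=False

Verification: With this assignment, all 15 clauses evaluate to true.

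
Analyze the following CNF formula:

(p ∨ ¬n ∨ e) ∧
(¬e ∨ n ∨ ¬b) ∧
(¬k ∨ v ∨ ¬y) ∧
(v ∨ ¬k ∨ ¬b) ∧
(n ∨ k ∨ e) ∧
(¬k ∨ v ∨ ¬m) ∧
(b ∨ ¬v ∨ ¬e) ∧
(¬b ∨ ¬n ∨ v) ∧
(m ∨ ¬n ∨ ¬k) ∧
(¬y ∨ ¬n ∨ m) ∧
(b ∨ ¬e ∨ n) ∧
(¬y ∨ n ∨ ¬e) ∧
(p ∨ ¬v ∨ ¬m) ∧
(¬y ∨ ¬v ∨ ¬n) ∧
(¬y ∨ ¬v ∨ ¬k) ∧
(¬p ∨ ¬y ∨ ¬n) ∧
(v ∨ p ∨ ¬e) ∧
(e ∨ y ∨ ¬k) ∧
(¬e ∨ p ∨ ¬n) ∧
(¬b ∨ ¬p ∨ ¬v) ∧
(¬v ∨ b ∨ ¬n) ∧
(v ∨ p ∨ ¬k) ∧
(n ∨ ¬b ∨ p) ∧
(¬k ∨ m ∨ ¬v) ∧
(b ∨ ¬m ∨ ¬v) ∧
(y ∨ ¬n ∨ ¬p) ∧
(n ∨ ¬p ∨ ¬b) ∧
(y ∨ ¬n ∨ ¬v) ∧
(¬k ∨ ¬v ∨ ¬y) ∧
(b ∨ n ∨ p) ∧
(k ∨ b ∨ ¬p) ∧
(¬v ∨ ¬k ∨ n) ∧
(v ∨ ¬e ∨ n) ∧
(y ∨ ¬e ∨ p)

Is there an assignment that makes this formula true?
No

No, the formula is not satisfiable.

No assignment of truth values to the variables can make all 34 clauses true simultaneously.

The formula is UNSAT (unsatisfiable).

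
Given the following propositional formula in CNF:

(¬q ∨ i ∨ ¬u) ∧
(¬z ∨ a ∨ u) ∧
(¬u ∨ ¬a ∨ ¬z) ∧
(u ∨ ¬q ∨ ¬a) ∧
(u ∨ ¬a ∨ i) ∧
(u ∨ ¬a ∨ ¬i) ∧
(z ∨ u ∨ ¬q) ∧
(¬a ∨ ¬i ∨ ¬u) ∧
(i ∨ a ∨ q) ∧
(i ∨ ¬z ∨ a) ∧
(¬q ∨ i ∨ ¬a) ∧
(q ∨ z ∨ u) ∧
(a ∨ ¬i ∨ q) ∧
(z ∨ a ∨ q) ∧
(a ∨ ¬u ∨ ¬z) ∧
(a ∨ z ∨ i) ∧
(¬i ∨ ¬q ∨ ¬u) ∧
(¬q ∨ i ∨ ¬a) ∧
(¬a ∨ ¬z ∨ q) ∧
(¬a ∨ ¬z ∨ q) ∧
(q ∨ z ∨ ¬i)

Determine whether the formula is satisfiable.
Yes

Yes, the formula is satisfiable.

One satisfying assignment is: q=False, i=False, a=True, u=True, z=False

Verification: With this assignment, all 21 clauses evaluate to true.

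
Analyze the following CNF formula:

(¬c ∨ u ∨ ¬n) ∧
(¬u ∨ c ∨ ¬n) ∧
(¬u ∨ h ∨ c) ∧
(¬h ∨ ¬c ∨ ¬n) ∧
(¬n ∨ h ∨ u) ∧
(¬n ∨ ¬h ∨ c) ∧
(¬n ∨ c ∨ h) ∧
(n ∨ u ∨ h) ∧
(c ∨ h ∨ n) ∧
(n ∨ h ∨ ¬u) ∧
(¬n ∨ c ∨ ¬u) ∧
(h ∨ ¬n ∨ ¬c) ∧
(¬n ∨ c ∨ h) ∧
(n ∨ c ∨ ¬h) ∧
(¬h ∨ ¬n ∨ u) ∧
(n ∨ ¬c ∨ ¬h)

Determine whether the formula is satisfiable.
No

No, the formula is not satisfiable.

No assignment of truth values to the variables can make all 16 clauses true simultaneously.

The formula is UNSAT (unsatisfiable).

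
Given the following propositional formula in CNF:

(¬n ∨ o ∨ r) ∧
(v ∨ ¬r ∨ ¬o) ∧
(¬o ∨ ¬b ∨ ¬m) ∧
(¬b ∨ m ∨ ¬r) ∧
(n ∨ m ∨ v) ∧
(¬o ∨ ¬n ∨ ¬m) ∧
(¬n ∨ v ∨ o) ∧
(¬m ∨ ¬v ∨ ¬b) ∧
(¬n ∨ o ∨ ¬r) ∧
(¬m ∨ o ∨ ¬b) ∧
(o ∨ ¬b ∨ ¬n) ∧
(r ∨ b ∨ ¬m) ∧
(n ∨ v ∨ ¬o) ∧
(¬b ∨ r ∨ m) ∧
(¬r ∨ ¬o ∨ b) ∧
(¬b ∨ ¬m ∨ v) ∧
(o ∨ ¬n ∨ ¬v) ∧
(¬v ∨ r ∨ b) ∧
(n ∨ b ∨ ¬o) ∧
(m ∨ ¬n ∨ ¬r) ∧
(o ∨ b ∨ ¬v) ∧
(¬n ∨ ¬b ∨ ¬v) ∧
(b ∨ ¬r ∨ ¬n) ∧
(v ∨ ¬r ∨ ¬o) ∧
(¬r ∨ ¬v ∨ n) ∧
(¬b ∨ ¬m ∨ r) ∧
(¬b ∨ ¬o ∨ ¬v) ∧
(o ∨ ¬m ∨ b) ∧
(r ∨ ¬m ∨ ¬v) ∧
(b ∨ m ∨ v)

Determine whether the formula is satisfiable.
No

No, the formula is not satisfiable.

No assignment of truth values to the variables can make all 30 clauses true simultaneously.

The formula is UNSAT (unsatisfiable).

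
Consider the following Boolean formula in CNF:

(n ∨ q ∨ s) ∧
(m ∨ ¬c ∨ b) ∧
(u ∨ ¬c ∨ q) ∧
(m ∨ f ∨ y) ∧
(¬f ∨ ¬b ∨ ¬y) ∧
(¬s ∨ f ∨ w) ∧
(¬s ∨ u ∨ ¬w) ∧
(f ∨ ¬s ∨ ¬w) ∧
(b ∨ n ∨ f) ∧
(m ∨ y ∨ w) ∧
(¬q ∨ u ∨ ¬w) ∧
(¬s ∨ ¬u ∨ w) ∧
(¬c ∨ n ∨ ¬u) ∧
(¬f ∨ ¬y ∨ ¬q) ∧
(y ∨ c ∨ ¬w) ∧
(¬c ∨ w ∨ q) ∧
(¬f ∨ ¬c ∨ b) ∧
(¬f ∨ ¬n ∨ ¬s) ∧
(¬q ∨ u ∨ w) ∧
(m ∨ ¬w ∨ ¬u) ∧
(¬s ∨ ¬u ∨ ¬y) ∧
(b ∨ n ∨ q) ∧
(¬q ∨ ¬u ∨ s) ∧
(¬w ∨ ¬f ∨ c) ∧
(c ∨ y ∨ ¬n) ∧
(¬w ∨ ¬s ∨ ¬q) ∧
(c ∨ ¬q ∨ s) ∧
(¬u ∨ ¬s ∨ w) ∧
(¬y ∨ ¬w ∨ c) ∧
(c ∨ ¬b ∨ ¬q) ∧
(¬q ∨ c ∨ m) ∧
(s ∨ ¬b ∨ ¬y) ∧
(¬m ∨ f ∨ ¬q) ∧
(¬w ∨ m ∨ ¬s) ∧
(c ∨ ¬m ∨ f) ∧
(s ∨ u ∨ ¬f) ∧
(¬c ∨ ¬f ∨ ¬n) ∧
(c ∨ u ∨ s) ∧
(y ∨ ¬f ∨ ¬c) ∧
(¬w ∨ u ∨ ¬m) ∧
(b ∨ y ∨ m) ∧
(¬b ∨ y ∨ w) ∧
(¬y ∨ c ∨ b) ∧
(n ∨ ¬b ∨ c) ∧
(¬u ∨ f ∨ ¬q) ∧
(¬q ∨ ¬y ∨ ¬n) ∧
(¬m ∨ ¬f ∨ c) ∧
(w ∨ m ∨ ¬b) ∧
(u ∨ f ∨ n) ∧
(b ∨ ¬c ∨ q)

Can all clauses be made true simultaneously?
Yes

Yes, the formula is satisfiable.

One satisfying assignment is: w=True, s=False, m=True, c=True, b=True, u=True, f=False, y=False, q=False, n=True

Verification: With this assignment, all 50 clauses evaluate to true.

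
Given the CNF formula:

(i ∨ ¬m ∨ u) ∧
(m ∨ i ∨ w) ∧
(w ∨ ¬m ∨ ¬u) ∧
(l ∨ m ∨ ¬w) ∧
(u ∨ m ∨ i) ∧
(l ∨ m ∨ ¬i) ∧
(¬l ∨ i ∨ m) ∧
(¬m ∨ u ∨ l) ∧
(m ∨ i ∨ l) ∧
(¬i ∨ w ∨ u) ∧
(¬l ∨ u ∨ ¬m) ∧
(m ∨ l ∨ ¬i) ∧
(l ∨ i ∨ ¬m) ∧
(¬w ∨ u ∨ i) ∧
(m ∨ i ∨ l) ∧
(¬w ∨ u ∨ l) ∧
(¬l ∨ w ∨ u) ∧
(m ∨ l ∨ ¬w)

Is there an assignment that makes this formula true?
Yes

Yes, the formula is satisfiable.

One satisfying assignment is: u=True, w=True, m=True, l=True, i=False

Verification: With this assignment, all 18 clauses evaluate to true.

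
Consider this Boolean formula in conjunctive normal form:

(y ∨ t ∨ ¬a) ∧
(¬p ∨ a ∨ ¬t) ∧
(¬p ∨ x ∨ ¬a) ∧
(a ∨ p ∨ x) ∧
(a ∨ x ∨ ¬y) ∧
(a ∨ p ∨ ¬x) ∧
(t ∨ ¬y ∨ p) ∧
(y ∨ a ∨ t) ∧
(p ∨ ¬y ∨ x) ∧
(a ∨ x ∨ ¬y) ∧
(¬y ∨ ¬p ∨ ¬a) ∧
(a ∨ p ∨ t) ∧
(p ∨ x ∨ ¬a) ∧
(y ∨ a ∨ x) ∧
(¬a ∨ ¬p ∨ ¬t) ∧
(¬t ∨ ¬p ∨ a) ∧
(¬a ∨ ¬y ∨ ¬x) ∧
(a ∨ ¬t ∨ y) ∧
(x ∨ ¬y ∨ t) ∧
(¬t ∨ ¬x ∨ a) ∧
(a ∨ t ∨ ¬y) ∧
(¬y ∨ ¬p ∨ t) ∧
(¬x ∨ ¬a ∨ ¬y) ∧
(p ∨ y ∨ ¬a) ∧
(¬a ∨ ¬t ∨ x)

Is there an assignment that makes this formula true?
No

No, the formula is not satisfiable.

No assignment of truth values to the variables can make all 25 clauses true simultaneously.

The formula is UNSAT (unsatisfiable).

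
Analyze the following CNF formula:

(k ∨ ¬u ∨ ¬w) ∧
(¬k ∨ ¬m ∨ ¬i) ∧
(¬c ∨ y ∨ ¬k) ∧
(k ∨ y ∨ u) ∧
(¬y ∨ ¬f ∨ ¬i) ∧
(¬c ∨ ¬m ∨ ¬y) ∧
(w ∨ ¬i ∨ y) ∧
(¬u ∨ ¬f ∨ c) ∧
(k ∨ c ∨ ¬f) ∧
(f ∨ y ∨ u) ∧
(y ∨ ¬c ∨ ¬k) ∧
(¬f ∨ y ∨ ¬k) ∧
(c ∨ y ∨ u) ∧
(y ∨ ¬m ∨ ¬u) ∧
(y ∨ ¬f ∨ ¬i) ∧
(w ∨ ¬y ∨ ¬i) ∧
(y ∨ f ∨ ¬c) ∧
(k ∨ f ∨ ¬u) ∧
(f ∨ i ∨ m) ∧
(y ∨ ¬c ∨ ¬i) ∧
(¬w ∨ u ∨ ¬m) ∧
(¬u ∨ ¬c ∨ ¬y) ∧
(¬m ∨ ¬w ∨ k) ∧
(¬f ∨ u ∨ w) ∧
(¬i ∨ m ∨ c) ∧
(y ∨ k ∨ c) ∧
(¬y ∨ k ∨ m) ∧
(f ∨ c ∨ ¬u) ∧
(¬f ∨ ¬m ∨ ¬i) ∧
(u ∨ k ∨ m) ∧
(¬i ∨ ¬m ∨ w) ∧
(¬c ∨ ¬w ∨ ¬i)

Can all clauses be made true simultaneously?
Yes

Yes, the formula is satisfiable.

One satisfying assignment is: y=False, f=True, m=False, i=False, c=True, k=False, u=True, w=False

Verification: With this assignment, all 32 clauses evaluate to true.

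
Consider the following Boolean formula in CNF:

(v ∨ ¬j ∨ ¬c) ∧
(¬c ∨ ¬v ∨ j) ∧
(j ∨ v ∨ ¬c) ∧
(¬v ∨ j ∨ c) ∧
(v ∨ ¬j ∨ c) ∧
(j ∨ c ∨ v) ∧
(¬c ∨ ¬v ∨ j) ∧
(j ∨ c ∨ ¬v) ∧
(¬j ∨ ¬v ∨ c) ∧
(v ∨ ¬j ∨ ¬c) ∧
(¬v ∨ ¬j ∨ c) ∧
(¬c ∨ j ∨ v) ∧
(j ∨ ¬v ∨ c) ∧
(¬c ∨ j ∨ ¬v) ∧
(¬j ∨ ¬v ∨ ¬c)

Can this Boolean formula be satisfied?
No

No, the formula is not satisfiable.

No assignment of truth values to the variables can make all 15 clauses true simultaneously.

The formula is UNSAT (unsatisfiable).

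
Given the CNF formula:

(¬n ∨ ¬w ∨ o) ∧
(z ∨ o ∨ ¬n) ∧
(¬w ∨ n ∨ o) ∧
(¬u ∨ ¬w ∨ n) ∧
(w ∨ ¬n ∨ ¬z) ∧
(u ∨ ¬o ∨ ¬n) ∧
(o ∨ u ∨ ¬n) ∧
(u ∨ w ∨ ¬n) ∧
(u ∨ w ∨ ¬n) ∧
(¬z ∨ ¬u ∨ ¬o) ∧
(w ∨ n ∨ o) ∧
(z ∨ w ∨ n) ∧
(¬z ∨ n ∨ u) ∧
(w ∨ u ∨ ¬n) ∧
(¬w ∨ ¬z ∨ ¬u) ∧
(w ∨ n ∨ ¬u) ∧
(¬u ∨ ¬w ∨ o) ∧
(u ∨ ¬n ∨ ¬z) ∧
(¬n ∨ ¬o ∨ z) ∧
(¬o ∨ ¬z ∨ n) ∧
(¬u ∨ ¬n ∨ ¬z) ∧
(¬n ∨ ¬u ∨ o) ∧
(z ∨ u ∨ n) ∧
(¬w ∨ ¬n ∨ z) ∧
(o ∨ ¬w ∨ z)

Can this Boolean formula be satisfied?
No

No, the formula is not satisfiable.

No assignment of truth values to the variables can make all 25 clauses true simultaneously.

The formula is UNSAT (unsatisfiable).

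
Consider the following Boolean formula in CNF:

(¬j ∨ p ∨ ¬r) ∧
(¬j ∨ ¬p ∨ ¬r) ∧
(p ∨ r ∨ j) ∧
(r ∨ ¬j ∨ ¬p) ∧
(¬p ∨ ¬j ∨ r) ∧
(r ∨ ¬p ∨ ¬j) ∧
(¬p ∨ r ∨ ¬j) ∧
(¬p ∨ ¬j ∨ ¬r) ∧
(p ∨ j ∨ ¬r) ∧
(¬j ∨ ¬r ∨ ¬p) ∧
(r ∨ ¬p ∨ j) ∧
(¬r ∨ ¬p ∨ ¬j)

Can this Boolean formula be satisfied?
Yes

Yes, the formula is satisfiable.

One satisfying assignment is: r=True, j=False, p=True

Verification: With this assignment, all 12 clauses evaluate to true.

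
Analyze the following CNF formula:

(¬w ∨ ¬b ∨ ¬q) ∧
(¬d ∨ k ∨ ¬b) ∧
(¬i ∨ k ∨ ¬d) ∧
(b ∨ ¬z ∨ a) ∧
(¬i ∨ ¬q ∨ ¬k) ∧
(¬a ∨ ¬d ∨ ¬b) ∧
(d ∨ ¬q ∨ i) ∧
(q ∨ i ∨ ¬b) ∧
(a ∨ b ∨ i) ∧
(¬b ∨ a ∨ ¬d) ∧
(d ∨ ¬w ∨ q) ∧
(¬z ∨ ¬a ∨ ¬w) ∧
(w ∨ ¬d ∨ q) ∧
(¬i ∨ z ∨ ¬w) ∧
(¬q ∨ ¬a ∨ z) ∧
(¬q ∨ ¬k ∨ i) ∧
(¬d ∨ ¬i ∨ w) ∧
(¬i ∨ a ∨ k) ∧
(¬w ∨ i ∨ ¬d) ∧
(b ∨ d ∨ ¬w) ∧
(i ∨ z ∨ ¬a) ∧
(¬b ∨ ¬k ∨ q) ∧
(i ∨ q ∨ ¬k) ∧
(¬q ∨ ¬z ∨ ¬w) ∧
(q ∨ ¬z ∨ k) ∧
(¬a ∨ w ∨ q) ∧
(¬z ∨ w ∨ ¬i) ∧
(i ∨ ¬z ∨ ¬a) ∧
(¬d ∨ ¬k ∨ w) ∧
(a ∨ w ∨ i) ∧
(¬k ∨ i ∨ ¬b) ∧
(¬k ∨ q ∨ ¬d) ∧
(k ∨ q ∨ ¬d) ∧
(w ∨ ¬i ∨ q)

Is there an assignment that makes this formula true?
No

No, the formula is not satisfiable.

No assignment of truth values to the variables can make all 34 clauses true simultaneously.

The formula is UNSAT (unsatisfiable).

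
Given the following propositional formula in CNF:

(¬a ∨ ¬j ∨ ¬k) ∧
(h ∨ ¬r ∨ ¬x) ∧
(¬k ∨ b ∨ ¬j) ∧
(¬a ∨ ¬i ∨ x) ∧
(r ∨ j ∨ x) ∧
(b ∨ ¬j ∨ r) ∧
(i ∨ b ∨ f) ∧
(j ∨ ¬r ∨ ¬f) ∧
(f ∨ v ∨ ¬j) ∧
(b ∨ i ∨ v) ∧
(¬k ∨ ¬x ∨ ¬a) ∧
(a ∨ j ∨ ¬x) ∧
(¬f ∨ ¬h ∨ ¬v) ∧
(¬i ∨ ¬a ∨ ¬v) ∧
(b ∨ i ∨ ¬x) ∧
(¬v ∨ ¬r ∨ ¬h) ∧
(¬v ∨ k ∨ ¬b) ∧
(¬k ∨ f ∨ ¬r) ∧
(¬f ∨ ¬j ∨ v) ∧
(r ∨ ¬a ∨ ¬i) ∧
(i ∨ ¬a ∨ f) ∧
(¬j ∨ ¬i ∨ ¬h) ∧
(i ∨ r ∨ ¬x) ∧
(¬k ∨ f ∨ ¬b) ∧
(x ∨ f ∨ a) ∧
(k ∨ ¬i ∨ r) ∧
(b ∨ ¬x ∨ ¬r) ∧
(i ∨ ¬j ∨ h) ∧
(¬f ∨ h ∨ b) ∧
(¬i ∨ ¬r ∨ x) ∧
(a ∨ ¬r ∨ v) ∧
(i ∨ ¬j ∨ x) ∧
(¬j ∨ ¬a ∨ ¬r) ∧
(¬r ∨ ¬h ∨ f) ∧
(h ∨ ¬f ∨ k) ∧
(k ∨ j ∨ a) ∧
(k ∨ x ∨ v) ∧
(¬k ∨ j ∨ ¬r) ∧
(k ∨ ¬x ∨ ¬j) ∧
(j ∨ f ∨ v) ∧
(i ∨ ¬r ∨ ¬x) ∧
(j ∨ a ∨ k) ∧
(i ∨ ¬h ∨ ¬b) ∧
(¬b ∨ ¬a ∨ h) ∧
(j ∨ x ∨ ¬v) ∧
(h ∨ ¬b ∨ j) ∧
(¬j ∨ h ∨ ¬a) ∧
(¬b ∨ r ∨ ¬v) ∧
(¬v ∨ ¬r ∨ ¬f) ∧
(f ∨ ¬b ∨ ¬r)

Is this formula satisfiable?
No

No, the formula is not satisfiable.

No assignment of truth values to the variables can make all 50 clauses true simultaneously.

The formula is UNSAT (unsatisfiable).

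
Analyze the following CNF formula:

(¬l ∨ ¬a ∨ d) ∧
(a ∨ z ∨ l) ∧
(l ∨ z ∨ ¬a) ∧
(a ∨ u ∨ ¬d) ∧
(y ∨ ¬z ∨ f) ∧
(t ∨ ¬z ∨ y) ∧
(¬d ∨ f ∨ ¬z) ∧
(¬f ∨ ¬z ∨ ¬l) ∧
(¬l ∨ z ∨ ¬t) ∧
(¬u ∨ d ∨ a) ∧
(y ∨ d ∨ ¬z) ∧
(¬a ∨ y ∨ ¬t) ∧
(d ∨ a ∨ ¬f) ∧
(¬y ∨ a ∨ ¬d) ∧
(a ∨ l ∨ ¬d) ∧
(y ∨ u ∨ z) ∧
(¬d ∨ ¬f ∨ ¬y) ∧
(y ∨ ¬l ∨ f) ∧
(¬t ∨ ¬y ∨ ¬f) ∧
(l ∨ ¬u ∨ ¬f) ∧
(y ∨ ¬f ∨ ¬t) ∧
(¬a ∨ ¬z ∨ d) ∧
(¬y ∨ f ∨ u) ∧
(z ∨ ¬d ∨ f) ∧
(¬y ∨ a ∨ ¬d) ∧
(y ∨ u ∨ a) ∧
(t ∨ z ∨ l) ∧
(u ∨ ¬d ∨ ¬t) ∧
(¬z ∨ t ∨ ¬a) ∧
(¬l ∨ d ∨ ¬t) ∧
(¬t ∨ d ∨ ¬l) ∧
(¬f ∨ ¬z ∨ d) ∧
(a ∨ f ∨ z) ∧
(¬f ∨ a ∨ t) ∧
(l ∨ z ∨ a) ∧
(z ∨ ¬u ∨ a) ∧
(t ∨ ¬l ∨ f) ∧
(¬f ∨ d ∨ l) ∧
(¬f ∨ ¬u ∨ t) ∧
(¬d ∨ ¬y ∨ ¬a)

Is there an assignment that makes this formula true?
No

No, the formula is not satisfiable.

No assignment of truth values to the variables can make all 40 clauses true simultaneously.

The formula is UNSAT (unsatisfiable).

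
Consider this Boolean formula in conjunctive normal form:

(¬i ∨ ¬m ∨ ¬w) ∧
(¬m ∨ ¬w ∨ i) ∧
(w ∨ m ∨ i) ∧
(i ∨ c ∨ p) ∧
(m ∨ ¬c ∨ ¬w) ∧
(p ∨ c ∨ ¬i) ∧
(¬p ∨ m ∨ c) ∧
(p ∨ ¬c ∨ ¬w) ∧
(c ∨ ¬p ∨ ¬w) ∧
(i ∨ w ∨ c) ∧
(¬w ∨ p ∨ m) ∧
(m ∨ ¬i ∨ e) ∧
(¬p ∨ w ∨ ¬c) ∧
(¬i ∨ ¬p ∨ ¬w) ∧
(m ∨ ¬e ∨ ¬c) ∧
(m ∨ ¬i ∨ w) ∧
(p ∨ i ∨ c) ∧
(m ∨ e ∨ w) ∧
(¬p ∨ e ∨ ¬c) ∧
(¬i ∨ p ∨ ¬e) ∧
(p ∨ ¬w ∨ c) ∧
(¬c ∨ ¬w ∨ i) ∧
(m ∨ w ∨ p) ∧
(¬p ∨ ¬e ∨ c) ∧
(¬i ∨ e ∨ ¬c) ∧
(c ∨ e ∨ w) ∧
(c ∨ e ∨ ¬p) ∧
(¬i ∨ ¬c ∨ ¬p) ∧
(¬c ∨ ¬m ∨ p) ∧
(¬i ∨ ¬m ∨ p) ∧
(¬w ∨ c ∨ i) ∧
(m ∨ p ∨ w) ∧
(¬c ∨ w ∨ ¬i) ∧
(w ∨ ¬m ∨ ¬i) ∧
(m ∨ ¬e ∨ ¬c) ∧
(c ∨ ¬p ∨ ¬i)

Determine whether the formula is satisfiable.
No

No, the formula is not satisfiable.

No assignment of truth values to the variables can make all 36 clauses true simultaneously.

The formula is UNSAT (unsatisfiable).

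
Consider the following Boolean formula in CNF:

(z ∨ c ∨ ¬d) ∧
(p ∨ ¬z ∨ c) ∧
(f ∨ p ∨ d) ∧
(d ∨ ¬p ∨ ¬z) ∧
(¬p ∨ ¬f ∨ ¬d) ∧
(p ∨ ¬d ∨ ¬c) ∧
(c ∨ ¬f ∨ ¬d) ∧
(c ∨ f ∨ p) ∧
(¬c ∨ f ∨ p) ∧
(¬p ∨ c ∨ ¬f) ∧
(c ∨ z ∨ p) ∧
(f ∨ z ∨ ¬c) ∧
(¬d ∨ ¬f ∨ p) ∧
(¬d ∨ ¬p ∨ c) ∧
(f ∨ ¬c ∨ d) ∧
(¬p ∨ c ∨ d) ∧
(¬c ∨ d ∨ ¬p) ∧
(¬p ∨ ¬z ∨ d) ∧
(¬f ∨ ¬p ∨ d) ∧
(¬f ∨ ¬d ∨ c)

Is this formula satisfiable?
Yes

Yes, the formula is satisfiable.

One satisfying assignment is: z=False, d=False, c=True, f=True, p=False

Verification: With this assignment, all 20 clauses evaluate to true.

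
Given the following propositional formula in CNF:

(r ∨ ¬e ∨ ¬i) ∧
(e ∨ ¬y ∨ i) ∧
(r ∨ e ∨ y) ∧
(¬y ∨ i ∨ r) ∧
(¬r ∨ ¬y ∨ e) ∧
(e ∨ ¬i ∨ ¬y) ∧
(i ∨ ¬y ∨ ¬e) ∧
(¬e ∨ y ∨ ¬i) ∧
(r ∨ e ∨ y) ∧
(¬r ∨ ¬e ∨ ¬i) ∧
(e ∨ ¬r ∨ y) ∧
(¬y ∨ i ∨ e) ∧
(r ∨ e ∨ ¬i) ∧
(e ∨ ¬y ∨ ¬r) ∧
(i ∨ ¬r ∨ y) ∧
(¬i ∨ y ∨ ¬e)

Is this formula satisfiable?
Yes

Yes, the formula is satisfiable.

One satisfying assignment is: e=True, y=False, r=False, i=False

Verification: With this assignment, all 16 clauses evaluate to true.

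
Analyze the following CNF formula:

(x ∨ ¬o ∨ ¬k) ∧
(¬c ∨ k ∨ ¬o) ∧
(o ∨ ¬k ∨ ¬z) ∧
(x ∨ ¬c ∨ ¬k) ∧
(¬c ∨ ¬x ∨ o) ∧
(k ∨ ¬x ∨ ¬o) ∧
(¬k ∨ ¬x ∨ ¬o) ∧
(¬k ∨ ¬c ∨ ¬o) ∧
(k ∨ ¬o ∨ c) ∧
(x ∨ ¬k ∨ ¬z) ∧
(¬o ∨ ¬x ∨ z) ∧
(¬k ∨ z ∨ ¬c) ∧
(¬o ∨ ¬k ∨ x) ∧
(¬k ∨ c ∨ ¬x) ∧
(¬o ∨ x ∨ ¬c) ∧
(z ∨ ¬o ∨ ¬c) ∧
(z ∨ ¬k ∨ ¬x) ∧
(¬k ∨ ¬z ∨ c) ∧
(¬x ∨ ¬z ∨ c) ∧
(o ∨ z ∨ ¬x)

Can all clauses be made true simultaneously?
Yes

Yes, the formula is satisfiable.

One satisfying assignment is: z=False, x=False, k=False, c=False, o=False

Verification: With this assignment, all 20 clauses evaluate to true.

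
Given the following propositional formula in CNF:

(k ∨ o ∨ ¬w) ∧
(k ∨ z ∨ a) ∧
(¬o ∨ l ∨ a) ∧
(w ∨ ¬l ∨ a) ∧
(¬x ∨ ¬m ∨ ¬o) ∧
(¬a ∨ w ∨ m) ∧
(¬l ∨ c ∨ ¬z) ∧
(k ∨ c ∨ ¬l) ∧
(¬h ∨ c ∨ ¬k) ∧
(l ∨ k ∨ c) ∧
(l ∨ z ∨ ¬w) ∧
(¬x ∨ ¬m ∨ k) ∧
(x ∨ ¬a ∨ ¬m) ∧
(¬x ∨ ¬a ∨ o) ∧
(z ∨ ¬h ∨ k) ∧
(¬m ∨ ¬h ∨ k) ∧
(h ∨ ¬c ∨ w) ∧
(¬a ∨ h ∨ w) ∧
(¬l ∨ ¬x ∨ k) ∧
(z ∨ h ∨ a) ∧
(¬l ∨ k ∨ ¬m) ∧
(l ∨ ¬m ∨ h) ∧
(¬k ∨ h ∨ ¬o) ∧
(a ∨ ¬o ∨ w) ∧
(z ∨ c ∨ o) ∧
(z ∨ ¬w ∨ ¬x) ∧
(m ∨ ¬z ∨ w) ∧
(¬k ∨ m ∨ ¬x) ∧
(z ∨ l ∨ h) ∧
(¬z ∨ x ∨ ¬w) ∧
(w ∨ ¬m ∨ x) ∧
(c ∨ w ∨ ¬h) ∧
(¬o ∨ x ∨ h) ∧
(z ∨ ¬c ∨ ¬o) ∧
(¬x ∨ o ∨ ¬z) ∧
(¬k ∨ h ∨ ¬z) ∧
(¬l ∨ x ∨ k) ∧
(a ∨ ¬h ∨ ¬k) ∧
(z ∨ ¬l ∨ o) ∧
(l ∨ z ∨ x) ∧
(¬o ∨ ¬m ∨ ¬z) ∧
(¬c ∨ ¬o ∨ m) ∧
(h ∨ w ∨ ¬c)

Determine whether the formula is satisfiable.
No

No, the formula is not satisfiable.

No assignment of truth values to the variables can make all 43 clauses true simultaneously.

The formula is UNSAT (unsatisfiable).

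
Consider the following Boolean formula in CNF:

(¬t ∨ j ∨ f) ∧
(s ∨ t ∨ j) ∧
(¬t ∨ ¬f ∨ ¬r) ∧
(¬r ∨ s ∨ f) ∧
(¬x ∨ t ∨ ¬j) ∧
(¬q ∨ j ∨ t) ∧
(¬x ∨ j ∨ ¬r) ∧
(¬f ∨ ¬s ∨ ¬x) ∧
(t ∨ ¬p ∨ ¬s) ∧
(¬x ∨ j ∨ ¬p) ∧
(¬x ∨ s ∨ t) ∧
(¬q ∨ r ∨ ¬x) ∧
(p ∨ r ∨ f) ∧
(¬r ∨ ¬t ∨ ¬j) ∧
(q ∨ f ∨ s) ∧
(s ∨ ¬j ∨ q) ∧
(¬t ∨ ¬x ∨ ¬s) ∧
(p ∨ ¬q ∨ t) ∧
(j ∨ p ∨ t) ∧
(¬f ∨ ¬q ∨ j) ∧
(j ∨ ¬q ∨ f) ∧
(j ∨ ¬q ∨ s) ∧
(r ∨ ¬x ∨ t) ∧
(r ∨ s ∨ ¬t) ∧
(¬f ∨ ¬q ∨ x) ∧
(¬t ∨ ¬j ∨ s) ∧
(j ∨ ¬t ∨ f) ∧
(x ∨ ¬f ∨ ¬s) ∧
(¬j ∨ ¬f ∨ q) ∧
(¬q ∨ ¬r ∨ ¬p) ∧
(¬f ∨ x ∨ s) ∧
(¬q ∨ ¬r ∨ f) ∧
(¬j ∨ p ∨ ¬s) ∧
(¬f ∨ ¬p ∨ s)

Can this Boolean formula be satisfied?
Yes

Yes, the formula is satisfiable.

One satisfying assignment is: p=True, s=True, j=True, f=False, q=False, x=False, r=False, t=True

Verification: With this assignment, all 34 clauses evaluate to true.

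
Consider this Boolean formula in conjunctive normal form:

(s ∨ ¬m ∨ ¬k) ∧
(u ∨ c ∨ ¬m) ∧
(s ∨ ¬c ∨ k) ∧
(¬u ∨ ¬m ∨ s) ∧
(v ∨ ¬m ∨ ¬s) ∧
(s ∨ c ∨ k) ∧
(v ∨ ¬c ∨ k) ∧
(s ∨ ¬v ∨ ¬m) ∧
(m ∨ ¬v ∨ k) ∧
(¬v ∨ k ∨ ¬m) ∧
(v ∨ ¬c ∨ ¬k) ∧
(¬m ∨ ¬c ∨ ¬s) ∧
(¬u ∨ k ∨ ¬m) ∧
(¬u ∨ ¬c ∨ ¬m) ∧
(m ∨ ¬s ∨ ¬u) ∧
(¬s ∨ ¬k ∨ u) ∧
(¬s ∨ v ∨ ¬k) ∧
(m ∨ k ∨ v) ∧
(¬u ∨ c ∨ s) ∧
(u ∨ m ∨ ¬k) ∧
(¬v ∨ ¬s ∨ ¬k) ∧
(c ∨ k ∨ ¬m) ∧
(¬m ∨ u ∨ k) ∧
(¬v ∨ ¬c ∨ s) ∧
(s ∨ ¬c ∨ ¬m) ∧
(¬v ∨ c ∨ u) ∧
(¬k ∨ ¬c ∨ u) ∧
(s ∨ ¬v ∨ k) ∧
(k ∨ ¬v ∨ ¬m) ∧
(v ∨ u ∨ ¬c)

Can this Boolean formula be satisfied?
No

No, the formula is not satisfiable.

No assignment of truth values to the variables can make all 30 clauses true simultaneously.

The formula is UNSAT (unsatisfiable).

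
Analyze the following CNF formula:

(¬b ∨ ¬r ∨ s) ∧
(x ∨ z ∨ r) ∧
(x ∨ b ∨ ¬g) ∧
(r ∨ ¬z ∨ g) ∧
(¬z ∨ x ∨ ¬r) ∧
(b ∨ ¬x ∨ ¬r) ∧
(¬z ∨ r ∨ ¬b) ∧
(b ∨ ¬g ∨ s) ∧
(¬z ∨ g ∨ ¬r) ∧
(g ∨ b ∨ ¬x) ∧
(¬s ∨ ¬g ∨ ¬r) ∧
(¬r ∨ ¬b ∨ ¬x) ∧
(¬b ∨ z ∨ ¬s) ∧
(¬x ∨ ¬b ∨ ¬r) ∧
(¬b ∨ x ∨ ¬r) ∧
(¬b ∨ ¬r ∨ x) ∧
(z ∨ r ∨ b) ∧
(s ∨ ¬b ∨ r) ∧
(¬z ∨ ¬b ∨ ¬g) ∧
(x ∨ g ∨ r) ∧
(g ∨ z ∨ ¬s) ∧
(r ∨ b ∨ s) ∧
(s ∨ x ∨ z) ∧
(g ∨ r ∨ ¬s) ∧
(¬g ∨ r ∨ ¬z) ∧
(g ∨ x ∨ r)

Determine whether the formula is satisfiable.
No

No, the formula is not satisfiable.

No assignment of truth values to the variables can make all 26 clauses true simultaneously.

The formula is UNSAT (unsatisfiable).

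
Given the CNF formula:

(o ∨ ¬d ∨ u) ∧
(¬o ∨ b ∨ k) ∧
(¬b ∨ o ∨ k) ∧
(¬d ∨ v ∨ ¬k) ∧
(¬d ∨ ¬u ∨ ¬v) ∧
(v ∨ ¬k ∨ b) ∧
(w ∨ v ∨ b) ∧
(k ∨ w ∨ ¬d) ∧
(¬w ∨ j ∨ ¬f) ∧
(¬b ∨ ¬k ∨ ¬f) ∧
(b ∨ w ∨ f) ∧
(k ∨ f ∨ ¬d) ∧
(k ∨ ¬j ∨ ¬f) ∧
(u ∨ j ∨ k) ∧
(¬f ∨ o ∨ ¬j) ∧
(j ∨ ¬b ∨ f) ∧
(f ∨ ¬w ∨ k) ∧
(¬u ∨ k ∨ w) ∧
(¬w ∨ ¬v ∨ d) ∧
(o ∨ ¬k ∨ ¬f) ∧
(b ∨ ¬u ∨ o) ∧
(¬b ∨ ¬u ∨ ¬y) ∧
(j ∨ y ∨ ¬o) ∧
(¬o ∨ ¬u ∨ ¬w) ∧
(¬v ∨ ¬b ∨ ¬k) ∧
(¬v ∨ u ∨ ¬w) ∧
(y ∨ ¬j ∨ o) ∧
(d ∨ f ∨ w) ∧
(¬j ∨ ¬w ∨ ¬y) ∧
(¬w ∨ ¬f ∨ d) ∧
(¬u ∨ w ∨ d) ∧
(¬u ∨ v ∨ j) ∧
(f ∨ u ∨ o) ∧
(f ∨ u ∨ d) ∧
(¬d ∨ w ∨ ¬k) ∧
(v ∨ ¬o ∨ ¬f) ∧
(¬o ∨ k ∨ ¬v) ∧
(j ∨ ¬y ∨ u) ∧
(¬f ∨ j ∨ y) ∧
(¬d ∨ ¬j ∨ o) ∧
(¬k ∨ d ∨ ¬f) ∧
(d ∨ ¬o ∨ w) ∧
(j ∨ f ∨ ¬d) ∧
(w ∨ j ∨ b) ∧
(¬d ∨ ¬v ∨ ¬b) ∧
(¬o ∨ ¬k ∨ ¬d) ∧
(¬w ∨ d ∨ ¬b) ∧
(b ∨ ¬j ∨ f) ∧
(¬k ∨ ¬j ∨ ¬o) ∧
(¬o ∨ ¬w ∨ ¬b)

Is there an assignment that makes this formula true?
No

No, the formula is not satisfiable.

No assignment of truth values to the variables can make all 50 clauses true simultaneously.

The formula is UNSAT (unsatisfiable).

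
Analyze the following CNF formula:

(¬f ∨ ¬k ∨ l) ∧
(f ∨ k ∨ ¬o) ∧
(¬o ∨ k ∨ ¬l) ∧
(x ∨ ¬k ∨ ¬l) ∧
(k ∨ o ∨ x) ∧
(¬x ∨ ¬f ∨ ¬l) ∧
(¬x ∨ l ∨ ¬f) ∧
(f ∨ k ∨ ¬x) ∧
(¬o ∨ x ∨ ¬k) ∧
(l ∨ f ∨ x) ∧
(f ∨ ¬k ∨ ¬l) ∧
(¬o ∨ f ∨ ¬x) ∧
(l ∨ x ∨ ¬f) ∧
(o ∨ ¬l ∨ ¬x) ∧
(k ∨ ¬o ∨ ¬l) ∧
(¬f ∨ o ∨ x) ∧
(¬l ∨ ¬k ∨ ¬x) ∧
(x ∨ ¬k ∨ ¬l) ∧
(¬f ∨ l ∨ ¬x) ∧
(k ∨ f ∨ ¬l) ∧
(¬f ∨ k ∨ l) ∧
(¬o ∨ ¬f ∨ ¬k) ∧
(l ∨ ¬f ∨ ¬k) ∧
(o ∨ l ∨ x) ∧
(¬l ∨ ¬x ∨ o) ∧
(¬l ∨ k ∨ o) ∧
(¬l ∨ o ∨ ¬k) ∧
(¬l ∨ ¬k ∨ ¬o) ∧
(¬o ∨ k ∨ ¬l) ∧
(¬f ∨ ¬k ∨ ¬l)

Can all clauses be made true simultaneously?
Yes

Yes, the formula is satisfiable.

One satisfying assignment is: k=True, o=False, x=True, l=False, f=False

Verification: With this assignment, all 30 clauses evaluate to true.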